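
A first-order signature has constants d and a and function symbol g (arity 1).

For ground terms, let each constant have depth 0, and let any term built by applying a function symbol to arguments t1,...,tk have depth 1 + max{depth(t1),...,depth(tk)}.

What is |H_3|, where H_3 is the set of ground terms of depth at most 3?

8

Write N_k for the number of ground terms of depth ≤ k. A term of depth ≤ k is either a constant or a function symbol applied to arguments of depth ≤ k−1, so N_k = 2 + N_{k-1}.
N_0 = 2
N_1 = 2 + 2 = 4
N_2 = 2 + 4 = 6
N_3 = 2 + 6 = 8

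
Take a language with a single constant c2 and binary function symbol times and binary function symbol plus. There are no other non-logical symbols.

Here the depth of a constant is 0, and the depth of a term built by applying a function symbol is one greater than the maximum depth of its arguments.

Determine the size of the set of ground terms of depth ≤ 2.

19

Let N_k count ground terms of depth at most k. Each non-constant term of depth ≤ k is some function symbol applied to depth-≤(k−1) arguments, giving N_k = 1 + N_{k-1}^2 + N_{k-1}^2.
N_0 = 1
N_1 = 1 + 1^2 + 1^2 = 3
N_2 = 1 + 3^2 + 3^2 = 19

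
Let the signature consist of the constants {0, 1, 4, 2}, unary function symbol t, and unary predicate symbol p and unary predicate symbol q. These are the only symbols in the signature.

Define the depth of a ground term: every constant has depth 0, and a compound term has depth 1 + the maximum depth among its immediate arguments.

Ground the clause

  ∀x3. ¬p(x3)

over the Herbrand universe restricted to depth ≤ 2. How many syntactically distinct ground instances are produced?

Ground terms of depth ≤ 2:
  Count level by level. With function symbols t/1, the terms of depth ≤ k are the 4 constants together with each function applied to depth-≤(k−1) tuples, so N_k = 4 + N_{k-1}.
  N_0 = 4
  N_1 = 4 + 4 = 8
  N_2 = 4 + 8 = 12
  Explicitly: 0, 1, 4, 2, t(0), t(1), t(4), t(2), t(t(0)), t(t(1)), t(t(4)), t(t(2)).
So there are 12 ground terms available for substitution.
The body mentions the single quantified variable x3; since ground terms form a free algebra, no two substitutions collapse to the same formula.
Number of ground instances = 12.

12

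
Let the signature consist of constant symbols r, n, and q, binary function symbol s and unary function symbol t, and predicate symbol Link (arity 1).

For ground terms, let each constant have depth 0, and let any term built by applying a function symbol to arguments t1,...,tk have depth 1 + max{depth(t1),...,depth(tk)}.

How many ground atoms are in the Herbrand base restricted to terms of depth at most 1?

First count ground terms of depth ≤ 1.
Let N_k = |{terms of depth ≤ k}|. Then N_0 = 3 and N_k = 3 + N_{k-1}^2 + N_{k-1} for k ≥ 1 (one summand per function symbol, arity giving the exponent).
N_0 = 3
N_1 = 3 + 3^2 + 3 = 15
So |H| = 15.
A ground atom is a predicate applied to a tuple of terms from H, so the count is the sum over predicates of |H|^arity:
  Link: 15
Total ground atoms: 15.

15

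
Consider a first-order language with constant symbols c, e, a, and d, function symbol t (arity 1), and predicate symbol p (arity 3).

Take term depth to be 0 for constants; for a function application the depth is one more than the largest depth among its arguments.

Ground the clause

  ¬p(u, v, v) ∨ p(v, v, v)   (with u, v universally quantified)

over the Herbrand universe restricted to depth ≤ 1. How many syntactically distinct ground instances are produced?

64

Ground terms of depth ≤ 1:
  Let N_k = |{terms of depth ≤ k}|. Then N_0 = 4 and N_k = 4 + N_{k-1} for k ≥ 1 (one summand per function symbol, arity giving the exponent).
  N_0 = 4
  N_1 = 4 + 4 = 8
  Explicitly: c, e, a, d, t(c), t(e), t(a), t(d).
So there are 8 ground terms available for substitution.
Each of u, v ranges independently over the available ground terms, and distinct assignments produce distinct instances.
Number of ground instances = 8^2 = 64.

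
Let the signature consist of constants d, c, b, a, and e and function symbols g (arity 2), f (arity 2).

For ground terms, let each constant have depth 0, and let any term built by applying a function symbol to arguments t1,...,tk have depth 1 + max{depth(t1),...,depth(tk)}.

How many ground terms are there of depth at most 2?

6055

Let N_k = |{terms of depth ≤ k}|. Then N_0 = 5 and N_k = 5 + N_{k-1}^2 + N_{k-1}^2 for k ≥ 1 (one summand per function symbol, arity giving the exponent).
N_0 = 5
N_1 = 5 + 5^2 + 5^2 = 55
N_2 = 5 + 55^2 + 55^2 = 6055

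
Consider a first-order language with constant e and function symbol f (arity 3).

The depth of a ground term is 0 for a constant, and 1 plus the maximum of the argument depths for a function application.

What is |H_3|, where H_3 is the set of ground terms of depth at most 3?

730

Let N_k count ground terms of depth at most k. Each non-constant term of depth ≤ k is some function symbol applied to depth-≤(k−1) arguments, giving N_k = 1 + N_{k-1}^3.
N_0 = 1
N_1 = 1 + 1^3 = 2
N_2 = 1 + 2^3 = 9
N_3 = 1 + 9^3 = 730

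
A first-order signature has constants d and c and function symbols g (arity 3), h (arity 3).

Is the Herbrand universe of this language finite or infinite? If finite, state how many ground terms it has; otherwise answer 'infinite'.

The signature has at least one function symbol (g, arity 3) and at least one constant (d).
Iterating g gives infinitely many distinct ground terms: d, g(d, d, d), g(g(d, d, d), g(d, d, d), g(d, d, d)), ...
So the Herbrand universe is infinite.

infinite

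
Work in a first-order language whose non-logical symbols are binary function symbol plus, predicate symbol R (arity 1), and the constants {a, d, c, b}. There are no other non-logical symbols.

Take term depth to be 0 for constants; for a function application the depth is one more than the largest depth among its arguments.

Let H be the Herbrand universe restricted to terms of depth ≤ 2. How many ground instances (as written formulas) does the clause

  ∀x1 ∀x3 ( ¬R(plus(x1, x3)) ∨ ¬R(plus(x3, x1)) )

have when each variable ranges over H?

163216

Ground terms of depth ≤ 2:
  Let N_k count ground terms of depth at most k. Each non-constant term of depth ≤ k is some function symbol applied to depth-≤(k−1) arguments, giving N_k = 4 + N_{k-1}^2.
  N_0 = 4
  N_1 = 4 + 4^2 = 20
  N_2 = 4 + 20^2 = 404
So there are 404 ground terms available for substitution.
The body mentions every one of the 2 quantified variables; since ground terms form a free algebra, no two substitutions collapse to the same formula.
Number of ground instances = 404^2 = 163216.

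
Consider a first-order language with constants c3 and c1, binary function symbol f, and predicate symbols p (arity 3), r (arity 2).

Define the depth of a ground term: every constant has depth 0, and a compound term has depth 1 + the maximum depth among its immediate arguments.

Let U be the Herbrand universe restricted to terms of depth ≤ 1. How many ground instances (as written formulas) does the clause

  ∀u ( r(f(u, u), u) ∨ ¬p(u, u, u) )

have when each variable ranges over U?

Ground terms of depth ≤ 1:
  If N_k denotes the number of depth-≤k ground terms, the 2 constants give N_0 = 2, and each function symbol of arity r contributes N_{k-1}^r new terms at level k: N_k = 2 + N_{k-1}^2.
  N_0 = 2
  N_1 = 2 + 2^2 = 6
  Explicitly: c3, c1, f(c3, c3), f(c3, c1), f(c1, c3), f(c1, c1).
So there are 6 ground terms available for substitution.
The clause has 1 distinct variable (u), which appears in the body. In the free term algebra distinct substitutions yield syntactically distinct ground instances.
Number of ground instances = 6.

6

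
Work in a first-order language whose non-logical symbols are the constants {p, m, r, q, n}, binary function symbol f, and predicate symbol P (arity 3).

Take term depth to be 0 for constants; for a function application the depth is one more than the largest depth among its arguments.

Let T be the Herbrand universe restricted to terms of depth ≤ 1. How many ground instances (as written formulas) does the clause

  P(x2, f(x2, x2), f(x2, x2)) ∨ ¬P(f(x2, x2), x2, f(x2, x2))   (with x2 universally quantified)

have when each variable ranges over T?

30

Ground terms of depth ≤ 1:
  Write N_k for the number of ground terms of depth ≤ k. A term of depth ≤ k is either a constant or a function symbol applied to arguments of depth ≤ k−1, so N_k = 5 + N_{k-1}^2.
  N_0 = 5
  N_1 = 5 + 5^2 = 30
So there are 30 ground terms available for substitution.
The body mentions the single quantified variable x2; since ground terms form a free algebra, no two substitutions collapse to the same formula.
Number of ground instances = 30.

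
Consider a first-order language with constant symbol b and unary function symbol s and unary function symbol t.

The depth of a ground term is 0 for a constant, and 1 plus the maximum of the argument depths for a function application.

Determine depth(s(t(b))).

2

depth(t(b)) = 1 + depth(b) = 1 + 0 = 1
depth(s(t(b))) = 1 + depth(t(b)) = 1 + 1 = 2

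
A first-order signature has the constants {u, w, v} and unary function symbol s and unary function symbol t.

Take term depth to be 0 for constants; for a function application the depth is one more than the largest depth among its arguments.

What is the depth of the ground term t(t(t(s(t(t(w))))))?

depth(t(w)) = 1 + depth(w) = 1 + 0 = 1
depth(t(t(w))) = 1 + depth(t(w)) = 1 + 1 = 2
depth(s(t(t(w)))) = 1 + depth(t(t(w))) = 1 + 2 = 3
depth(t(s(t(t(w))))) = 1 + depth(s(t(t(w)))) = 1 + 3 = 4
depth(t(t(s(t(t(w)))))) = 1 + depth(t(s(t(t(w))))) = 1 + 4 = 5
depth(t(t(t(s(t(t(w))))))) = 1 + depth(t(t(s(t(t(w)))))) = 1 + 5 = 6

6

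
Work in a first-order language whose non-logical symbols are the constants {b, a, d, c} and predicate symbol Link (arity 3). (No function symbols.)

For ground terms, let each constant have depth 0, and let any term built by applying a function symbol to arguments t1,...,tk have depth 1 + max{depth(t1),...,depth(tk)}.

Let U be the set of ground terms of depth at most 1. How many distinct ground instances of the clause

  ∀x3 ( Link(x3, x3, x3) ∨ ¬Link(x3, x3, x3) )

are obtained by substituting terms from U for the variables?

4

Ground terms of depth ≤ 1:
  With no function symbols every ground term is a constant, so there are exactly 4 ground terms at every depth bound.
  N_0 = 4
  N_1 = 4
  Explicitly: b, a, d, c.
So there are 4 ground terms available for substitution.
The clause has 1 distinct variable (x3), which appears in the body. In the free term algebra distinct substitutions yield syntactically distinct ground instances.
Number of ground instances = 4.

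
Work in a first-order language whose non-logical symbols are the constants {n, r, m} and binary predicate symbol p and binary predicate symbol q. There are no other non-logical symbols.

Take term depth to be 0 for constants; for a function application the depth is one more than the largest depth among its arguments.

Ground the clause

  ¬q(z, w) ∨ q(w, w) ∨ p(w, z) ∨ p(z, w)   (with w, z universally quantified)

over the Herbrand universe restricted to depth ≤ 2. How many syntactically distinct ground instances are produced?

9

Ground terms of depth ≤ 2:
  With no function symbols every ground term is a constant, so there are exactly 3 ground terms at every depth bound.
  N_0 = 3
  N_1 = 3
  N_2 = 3
So there are 3 ground terms available for substitution.
The body mentions every one of the 2 quantified variables; since ground terms form a free algebra, no two substitutions collapse to the same formula.
Number of ground instances = 3^2 = 9.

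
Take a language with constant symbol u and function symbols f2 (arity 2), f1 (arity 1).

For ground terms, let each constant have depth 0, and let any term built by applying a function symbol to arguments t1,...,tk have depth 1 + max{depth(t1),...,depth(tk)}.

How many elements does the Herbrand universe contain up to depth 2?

13

Count level by level. With function symbols f2/2, f1/1, the terms of depth ≤ k are the 1 constant together with each function applied to depth-≤(k−1) tuples, so N_k = 1 + N_{k-1}^2 + N_{k-1}.
N_0 = 1
N_1 = 1 + 1^2 + 1 = 3
N_2 = 1 + 3^2 + 3 = 13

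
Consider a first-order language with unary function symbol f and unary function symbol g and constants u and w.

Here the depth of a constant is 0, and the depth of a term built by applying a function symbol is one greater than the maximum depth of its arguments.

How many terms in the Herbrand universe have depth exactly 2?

Let N_k count ground terms of depth at most k. Each non-constant term of depth ≤ k is some function symbol applied to depth-≤(k−1) arguments, giving N_k = 2 + N_{k-1} + N_{k-1}.
N_0 = 2
N_1 = 2 + 2 + 2 = 6
N_2 = 2 + 6 + 6 = 14
Terms of depth exactly 2: N_2 − N_1 = 14 − 6 = 8.

8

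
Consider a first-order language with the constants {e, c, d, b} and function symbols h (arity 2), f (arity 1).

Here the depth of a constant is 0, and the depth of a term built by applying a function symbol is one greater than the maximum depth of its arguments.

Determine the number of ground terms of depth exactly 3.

If N_k denotes the number of depth-≤k ground terms, the 4 constants give N_0 = 4, and each function symbol of arity r contributes N_{k-1}^r new terms at level k: N_k = 4 + N_{k-1}^2 + N_{k-1}.
N_0 = 4
N_1 = 4 + 4^2 + 4 = 24
N_2 = 4 + 24^2 + 24 = 604
N_3 = 4 + 604^2 + 604 = 365424
Terms of depth exactly 3: N_3 − N_2 = 365424 − 604 = 364820.

364820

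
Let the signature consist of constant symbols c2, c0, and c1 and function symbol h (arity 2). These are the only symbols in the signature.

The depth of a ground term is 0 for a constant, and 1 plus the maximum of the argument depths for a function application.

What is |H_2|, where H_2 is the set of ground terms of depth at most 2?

147

If N_k denotes the number of depth-≤k ground terms, the 3 constants give N_0 = 3, and each function symbol of arity r contributes N_{k-1}^r new terms at level k: N_k = 3 + N_{k-1}^2.
N_0 = 3
N_1 = 3 + 3^2 = 12
N_2 = 3 + 12^2 = 147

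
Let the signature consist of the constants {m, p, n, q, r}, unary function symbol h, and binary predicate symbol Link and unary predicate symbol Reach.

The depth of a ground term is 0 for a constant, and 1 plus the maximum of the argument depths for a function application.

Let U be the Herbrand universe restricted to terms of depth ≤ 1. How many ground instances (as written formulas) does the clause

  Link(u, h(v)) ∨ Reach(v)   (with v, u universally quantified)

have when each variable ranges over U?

Ground terms of depth ≤ 1:
  Let N_k = |{terms of depth ≤ k}|. Then N_0 = 5 and N_k = 5 + N_{k-1} for k ≥ 1 (one summand per function symbol, arity giving the exponent).
  N_0 = 5
  N_1 = 5 + 5 = 10
So there are 10 ground terms available for substitution.
The clause has 2 distinct variables (v, u), each appearing in the body. In the free term algebra distinct substitutions yield syntactically distinct ground instances.
Number of ground instances = 10^2 = 100.

100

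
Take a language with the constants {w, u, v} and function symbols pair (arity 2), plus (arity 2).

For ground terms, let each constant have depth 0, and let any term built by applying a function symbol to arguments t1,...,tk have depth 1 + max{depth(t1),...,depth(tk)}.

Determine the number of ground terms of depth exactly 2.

864

Count level by level. With function symbols pair/2, plus/2, the terms of depth ≤ k are the 3 constants together with each function applied to depth-≤(k−1) tuples, so N_k = 3 + N_{k-1}^2 + N_{k-1}^2.
N_0 = 3
N_1 = 3 + 3^2 + 3^2 = 21
N_2 = 3 + 21^2 + 21^2 = 885
Terms of depth exactly 2: N_2 − N_1 = 885 − 21 = 864.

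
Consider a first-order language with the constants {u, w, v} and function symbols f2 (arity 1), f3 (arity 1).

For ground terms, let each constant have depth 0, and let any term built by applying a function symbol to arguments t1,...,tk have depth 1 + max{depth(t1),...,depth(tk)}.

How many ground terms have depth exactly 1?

Count level by level. With function symbols f2/1, f3/1, the terms of depth ≤ k are the 3 constants together with each function applied to depth-≤(k−1) tuples, so N_k = 3 + N_{k-1} + N_{k-1}.
N_0 = 3
N_1 = 3 + 3 + 3 = 9
Terms of depth exactly 1: N_1 − N_0 = 9 − 3 = 6.

6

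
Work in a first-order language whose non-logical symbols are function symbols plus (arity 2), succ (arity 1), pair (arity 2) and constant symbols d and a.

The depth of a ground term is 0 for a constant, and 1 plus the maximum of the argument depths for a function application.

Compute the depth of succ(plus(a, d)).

2

depth(plus(a, d)) = 1 + max(0, 0) = 1
depth(succ(plus(a, d))) = 1 + depth(plus(a, d)) = 1 + 1 = 2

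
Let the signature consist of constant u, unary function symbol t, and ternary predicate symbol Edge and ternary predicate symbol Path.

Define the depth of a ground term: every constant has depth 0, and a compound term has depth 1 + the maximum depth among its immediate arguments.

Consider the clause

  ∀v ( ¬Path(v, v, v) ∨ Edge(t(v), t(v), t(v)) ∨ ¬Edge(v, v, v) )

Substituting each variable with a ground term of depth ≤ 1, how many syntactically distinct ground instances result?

2

Ground terms of depth ≤ 1:
  Let N_k count ground terms of depth at most k. Each non-constant term of depth ≤ k is some function symbol applied to depth-≤(k−1) arguments, giving N_k = 1 + N_{k-1}.
  N_0 = 1
  N_1 = 1 + 1 = 2
  Explicitly: u, t(u).
So there are 2 ground terms available for substitution.
The body mentions the single quantified variable v; since ground terms form a free algebra, no two substitutions collapse to the same formula.
Number of ground instances = 2.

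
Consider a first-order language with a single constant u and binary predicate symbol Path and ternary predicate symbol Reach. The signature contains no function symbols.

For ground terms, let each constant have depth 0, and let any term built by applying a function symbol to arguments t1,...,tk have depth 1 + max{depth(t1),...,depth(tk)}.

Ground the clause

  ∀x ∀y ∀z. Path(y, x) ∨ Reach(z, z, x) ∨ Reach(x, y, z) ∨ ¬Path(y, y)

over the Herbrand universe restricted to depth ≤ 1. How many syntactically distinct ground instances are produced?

1

Ground terms of depth ≤ 1:
  With no function symbols every ground term is a constant, so there is exactly 1 ground term at every depth bound.
  N_0 = 1
  N_1 = 1
  Explicitly: u.
So there is exactly 1 ground term available for substitution.
The clause has 3 distinct variables (x, y, z), each appearing in the body. In the free term algebra distinct substitutions yield syntactically distinct ground instances.
Number of ground instances = 1^3 = 1.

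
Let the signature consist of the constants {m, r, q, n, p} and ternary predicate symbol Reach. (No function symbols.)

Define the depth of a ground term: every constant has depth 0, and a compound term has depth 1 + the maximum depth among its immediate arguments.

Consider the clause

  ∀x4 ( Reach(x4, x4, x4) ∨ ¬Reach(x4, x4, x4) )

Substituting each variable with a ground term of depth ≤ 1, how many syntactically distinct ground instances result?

5

Ground terms of depth ≤ 1:
  With no function symbols every ground term is a constant, so there are exactly 5 ground terms at every depth bound.
  N_0 = 5
  N_1 = 5
  Explicitly: m, r, q, n, p.
So there are 5 ground terms available for substitution.
The body mentions the single quantified variable x4; since ground terms form a free algebra, no two substitutions collapse to the same formula.
Number of ground instances = 5.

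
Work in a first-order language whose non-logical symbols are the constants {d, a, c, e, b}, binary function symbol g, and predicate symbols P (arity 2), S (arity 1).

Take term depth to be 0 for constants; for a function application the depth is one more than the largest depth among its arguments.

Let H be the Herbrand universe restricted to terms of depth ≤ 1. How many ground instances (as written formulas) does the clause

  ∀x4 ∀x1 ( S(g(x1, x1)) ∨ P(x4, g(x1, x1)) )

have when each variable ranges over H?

900

Ground terms of depth ≤ 1:
  If N_k denotes the number of depth-≤k ground terms, the 5 constants give N_0 = 5, and each function symbol of arity r contributes N_{k-1}^r new terms at level k: N_k = 5 + N_{k-1}^2.
  N_0 = 5
  N_1 = 5 + 5^2 = 30
So there are 30 ground terms available for substitution.
The body mentions every one of the 2 quantified variables; since ground terms form a free algebra, no two substitutions collapse to the same formula.
Number of ground instances = 30^2 = 900.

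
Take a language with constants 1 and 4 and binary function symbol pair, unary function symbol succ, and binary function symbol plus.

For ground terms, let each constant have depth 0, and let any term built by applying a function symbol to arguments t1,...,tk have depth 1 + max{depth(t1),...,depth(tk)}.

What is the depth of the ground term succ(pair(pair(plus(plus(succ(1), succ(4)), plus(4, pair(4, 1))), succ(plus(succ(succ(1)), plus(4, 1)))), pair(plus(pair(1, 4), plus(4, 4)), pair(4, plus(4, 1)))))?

7

depth(succ(1)) = 1 + depth(1) = 1 + 0 = 1
depth(succ(4)) = 1 + depth(4) = 1 + 0 = 1
depth(plus(succ(1), succ(4))) = 1 + max(1, 1) = 2
depth(pair(4, 1)) = 1 + max(0, 0) = 1
depth(plus(4, pair(4, 1))) = 1 + max(0, 1) = 2
depth(plus(plus(succ(1), succ(4)), plus(4, pair(4, 1)))) = 1 + max(2, 2) = 3
depth(succ(succ(1))) = 1 + depth(succ(1)) = 1 + 1 = 2
depth(plus(4, 1)) = 1 + max(0, 0) = 1
depth(plus(succ(succ(1)), plus(4, 1))) = 1 + max(2, 1) = 3
depth(succ(plus(succ(succ(1)), plus(4, 1)))) = 1 + depth(plus(succ(succ(1)), plus(4, 1))) = 1 + 3 = 4
depth(pair(plus(plus(succ(1), succ(4)), plus(4, pair(4, 1))), succ(plus(succ(succ(1)), plus(4, 1))))) = 1 + max(3, 4) = 5
depth(pair(1, 4)) = 1 + max(0, 0) = 1
depth(plus(4, 4)) = 1 + max(0, 0) = 1
depth(plus(pair(1, 4), plus(4, 4))) = 1 + max(1, 1) = 2
depth(pair(4, plus(4, 1))) = 1 + max(0, 1) = 2
depth(pair(plus(pair(1, 4), plus(4, 4)), pair(4, plus(4, 1)))) = 1 + max(2, 2) = 3
depth(pair(pair(plus(plus(succ(1), succ(4)), plus(4, pair(4, 1))), succ(plus(succ(succ(1)), plus(4, 1)))), pair(plus(pair(1, 4), plus(4, 4)), pair(4, plus(4, 1))))) = 1 + max(5, 3) = 6
depth(succ(pair(pair(plus(plus(succ(1), succ(4)), plus(4, pair(4, 1))), succ(plus(succ(succ(1)), plus(4, 1)))), pair(plus(pair(1, 4), plus(4, 4)), pair(4, plus(4, 1)))))) = 1 + depth(pair(pair(plus(plus(succ(1), succ(4)), plus(4, pair(4, 1))), succ(plus(succ(succ(1)), plus(4, 1)))), pair(plus(pair(1, 4), plus(4, 4)), pair(4, plus(4, 1))))) = 1 + 6 = 7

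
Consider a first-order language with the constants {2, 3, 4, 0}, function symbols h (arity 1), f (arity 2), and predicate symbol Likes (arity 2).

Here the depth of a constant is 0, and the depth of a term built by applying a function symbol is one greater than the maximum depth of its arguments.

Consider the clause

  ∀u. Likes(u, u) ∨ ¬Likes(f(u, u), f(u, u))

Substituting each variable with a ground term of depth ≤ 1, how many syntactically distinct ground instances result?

Ground terms of depth ≤ 1:
  Count level by level. With function symbols h/1, f/2, the terms of depth ≤ k are the 4 constants together with each function applied to depth-≤(k−1) tuples, so N_k = 4 + N_{k-1} + N_{k-1}^2.
  N_0 = 4
  N_1 = 4 + 4 + 4^2 = 24
So there are 24 ground terms available for substitution.
The variable u ranges independently over the available ground terms, and distinct assignments produce distinct instances.
Number of ground instances = 24.

24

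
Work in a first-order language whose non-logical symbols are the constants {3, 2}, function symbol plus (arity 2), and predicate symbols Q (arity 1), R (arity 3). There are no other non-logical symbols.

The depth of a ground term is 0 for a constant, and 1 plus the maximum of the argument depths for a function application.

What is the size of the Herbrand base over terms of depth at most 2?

54910

First count ground terms of depth ≤ 2.
Write N_k for the number of ground terms of depth ≤ k. A term of depth ≤ k is either a constant or a function symbol applied to arguments of depth ≤ k−1, so N_k = 2 + N_{k-1}^2.
N_0 = 2
N_1 = 2 + 2^2 = 6
N_2 = 2 + 6^2 = 38
So |H| = 38.
Ground atoms are formed by filling each argument slot of a predicate with a term from H, so an r-ary predicate gives |H|^r atoms:
  Q: 38;  R: 38^3 = 54872
Total ground atoms: 38 + 54872 = 54910.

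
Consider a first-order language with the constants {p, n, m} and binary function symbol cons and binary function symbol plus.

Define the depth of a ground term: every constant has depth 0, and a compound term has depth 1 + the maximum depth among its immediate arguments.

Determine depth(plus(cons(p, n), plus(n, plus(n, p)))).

depth(cons(p, n)) = 1 + max(0, 0) = 1
depth(plus(n, p)) = 1 + max(0, 0) = 1
depth(plus(n, plus(n, p))) = 1 + max(0, 1) = 2
depth(plus(cons(p, n), plus(n, plus(n, p)))) = 1 + max(1, 2) = 3

3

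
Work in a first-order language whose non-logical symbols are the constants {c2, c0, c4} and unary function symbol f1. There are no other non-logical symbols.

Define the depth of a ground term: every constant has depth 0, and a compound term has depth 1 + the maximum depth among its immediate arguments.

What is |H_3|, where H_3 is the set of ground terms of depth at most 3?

12

Let N_k = |{terms of depth ≤ k}|. Then N_0 = 3 and N_k = 3 + N_{k-1} for k ≥ 1 (one summand per function symbol, arity giving the exponent).
N_0 = 3
N_1 = 3 + 3 = 6
N_2 = 3 + 6 = 9
N_3 = 3 + 9 = 12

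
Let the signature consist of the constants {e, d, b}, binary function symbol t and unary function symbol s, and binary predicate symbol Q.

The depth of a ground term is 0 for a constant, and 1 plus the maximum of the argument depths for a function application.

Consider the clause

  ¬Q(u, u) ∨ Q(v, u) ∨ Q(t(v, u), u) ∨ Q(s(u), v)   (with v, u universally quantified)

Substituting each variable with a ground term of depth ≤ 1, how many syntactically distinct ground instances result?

225

Ground terms of depth ≤ 1:
  Let N_k count ground terms of depth at most k. Each non-constant term of depth ≤ k is some function symbol applied to depth-≤(k−1) arguments, giving N_k = 3 + N_{k-1}^2 + N_{k-1}.
  N_0 = 3
  N_1 = 3 + 3^2 + 3 = 15
So there are 15 ground terms available for substitution.
Each of v, u ranges independently over the available ground terms, and distinct assignments produce distinct instances.
Number of ground instances = 15^2 = 225.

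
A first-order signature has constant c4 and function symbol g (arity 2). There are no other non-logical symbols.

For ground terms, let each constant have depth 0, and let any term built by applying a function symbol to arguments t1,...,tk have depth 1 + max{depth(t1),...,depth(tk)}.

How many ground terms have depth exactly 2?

Write N_k for the number of ground terms of depth ≤ k. A term of depth ≤ k is either a constant or a function symbol applied to arguments of depth ≤ k−1, so N_k = 1 + N_{k-1}^2.
N_0 = 1
N_1 = 1 + 1^2 = 2
N_2 = 1 + 2^2 = 5
Terms of depth exactly 2: N_2 − N_1 = 5 − 2 = 3.

3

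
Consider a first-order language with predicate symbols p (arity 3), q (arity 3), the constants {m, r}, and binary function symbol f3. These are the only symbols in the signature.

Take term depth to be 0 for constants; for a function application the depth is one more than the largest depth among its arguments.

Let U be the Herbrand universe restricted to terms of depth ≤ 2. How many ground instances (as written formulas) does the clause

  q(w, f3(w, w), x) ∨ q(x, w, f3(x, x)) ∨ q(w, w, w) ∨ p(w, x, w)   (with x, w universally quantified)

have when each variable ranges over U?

1444

Ground terms of depth ≤ 2:
  Let N_k count ground terms of depth at most k. Each non-constant term of depth ≤ k is some function symbol applied to depth-≤(k−1) arguments, giving N_k = 2 + N_{k-1}^2.
  N_0 = 2
  N_1 = 2 + 2^2 = 6
  N_2 = 2 + 6^2 = 38
So there are 38 ground terms available for substitution.
Each of x, w ranges independently over the available ground terms, and distinct assignments produce distinct instances.
Number of ground instances = 38^2 = 1444.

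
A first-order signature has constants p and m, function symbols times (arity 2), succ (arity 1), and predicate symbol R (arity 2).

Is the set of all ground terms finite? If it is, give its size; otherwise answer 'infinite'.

The signature has at least one function symbol (times, arity 2) and at least one constant (p).
Iterating times gives infinitely many distinct ground terms: p, times(p, p), times(times(p, p), times(p, p)), ...
So the Herbrand universe is infinite.

infinite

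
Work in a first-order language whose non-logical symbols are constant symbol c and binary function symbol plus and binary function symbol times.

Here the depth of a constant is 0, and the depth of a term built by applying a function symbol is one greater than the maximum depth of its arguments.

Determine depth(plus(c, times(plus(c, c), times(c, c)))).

depth(plus(c, c)) = 1 + max(0, 0) = 1
depth(times(c, c)) = 1 + max(0, 0) = 1
depth(times(plus(c, c), times(c, c))) = 1 + max(1, 1) = 2
depth(plus(c, times(plus(c, c), times(c, c)))) = 1 + max(0, 2) = 3

3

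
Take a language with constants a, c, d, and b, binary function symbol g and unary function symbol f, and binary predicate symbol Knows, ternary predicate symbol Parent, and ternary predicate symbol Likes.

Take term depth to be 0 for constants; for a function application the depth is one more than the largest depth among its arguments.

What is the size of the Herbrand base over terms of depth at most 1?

28224

First count ground terms of depth ≤ 1.
Write N_k for the number of ground terms of depth ≤ k. A term of depth ≤ k is either a constant or a function symbol applied to arguments of depth ≤ k−1, so N_k = 4 + N_{k-1}^2 + N_{k-1}.
N_0 = 4
N_1 = 4 + 4^2 + 4 = 24
So |H| = 24.
Ground atoms are formed by filling each argument slot of a predicate with a term from H, so an r-ary predicate gives |H|^r atoms:
  Knows: 24^2 = 576;  Parent: 24^3 = 13824;  Likes: 24^3 = 13824
Total ground atoms: 576 + 13824 + 13824 = 28224.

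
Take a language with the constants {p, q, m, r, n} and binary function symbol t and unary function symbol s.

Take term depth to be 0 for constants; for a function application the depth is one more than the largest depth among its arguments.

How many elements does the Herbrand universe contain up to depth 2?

If N_k denotes the number of depth-≤k ground terms, the 5 constants give N_0 = 5, and each function symbol of arity r contributes N_{k-1}^r new terms at level k: N_k = 5 + N_{k-1}^2 + N_{k-1}.
N_0 = 5
N_1 = 5 + 5^2 + 5 = 35
N_2 = 5 + 35^2 + 35 = 1265

1265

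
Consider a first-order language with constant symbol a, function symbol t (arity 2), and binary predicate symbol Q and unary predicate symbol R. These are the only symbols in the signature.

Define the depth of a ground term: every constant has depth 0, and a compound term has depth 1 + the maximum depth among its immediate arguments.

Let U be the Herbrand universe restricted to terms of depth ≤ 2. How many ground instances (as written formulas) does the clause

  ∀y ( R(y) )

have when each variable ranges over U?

Ground terms of depth ≤ 2:
  Count level by level. With function symbols t/2, the terms of depth ≤ k are the 1 constant together with each function applied to depth-≤(k−1) tuples, so N_k = 1 + N_{k-1}^2.
  N_0 = 1
  N_1 = 1 + 1^2 = 2
  N_2 = 1 + 2^2 = 5
  Explicitly: a, t(a, a), t(a, t(a, a)), t(t(a, a), a), t(t(a, a), t(a, a)).
So there are 5 ground terms available for substitution.
The body mentions the single quantified variable y; since ground terms form a free algebra, no two substitutions collapse to the same formula.
Number of ground instances = 5.

5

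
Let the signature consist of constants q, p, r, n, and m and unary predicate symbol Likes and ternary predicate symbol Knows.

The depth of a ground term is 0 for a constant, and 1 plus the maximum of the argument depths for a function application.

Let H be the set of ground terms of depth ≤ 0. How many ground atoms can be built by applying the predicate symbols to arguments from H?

130

First count ground terms of depth ≤ 0.
With no function symbols every ground term is a constant, so there are exactly 5 ground terms at every depth bound.
N_0 = 5
So |H| = 5.
For each predicate symbol, the number of ground atoms is |H| raised to its arity; summing:
  Likes: 5;  Knows: 5^3 = 125
Total ground atoms: 5 + 125 = 130.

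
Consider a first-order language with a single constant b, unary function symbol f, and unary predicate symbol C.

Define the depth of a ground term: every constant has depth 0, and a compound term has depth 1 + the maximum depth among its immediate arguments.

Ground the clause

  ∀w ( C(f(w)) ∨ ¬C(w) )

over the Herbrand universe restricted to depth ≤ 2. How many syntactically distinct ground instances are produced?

3

Ground terms of depth ≤ 2:
  Let N_k count ground terms of depth at most k. Each non-constant term of depth ≤ k is some function symbol applied to depth-≤(k−1) arguments, giving N_k = 1 + N_{k-1}.
  N_0 = 1
  N_1 = 1 + 1 = 2
  N_2 = 1 + 2 = 3
So there are 3 ground terms available for substitution.
The body mentions the single quantified variable w; since ground terms form a free algebra, no two substitutions collapse to the same formula.
Number of ground instances = 3.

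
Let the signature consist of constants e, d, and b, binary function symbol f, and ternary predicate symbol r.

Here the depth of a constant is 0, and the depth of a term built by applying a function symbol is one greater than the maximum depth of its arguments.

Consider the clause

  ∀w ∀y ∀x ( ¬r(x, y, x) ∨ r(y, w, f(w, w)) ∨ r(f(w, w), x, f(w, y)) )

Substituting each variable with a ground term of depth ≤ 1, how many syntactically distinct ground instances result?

1728

Ground terms of depth ≤ 1:
  Let N_k count ground terms of depth at most k. Each non-constant term of depth ≤ k is some function symbol applied to depth-≤(k−1) arguments, giving N_k = 3 + N_{k-1}^2.
  N_0 = 3
  N_1 = 3 + 3^2 = 12
  Explicitly: e, d, b, f(e, e), f(e, d), f(e, b), f(d, e), f(d, d), f(d, b), f(b, e), f(b, d), f(b, b).
So there are 12 ground terms available for substitution.
The clause has 3 distinct variables (w, y, x), each appearing in the body. In the free term algebra distinct substitutions yield syntactically distinct ground instances.
Number of ground instances = 12^3 = 1728.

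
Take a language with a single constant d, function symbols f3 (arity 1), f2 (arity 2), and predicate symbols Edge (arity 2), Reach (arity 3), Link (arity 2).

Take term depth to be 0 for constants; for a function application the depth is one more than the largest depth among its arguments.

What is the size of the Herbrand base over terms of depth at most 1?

45

First count ground terms of depth ≤ 1.
Write N_k for the number of ground terms of depth ≤ k. A term of depth ≤ k is either a constant or a function symbol applied to arguments of depth ≤ k−1, so N_k = 1 + N_{k-1} + N_{k-1}^2.
N_0 = 1
N_1 = 1 + 1 + 1^2 = 3
So |H| = 3.
For each predicate symbol, the number of ground atoms is |H| raised to its arity; summing:
  Edge: 3^2 = 9;  Reach: 3^3 = 27;  Link: 3^2 = 9
Total ground atoms: 9 + 27 + 9 = 45.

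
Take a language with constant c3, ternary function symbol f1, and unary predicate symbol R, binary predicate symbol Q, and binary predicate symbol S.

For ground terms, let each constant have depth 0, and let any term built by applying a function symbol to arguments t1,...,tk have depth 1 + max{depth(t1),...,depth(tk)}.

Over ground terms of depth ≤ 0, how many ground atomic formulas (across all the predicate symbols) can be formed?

First count ground terms of depth ≤ 0.
Count level by level. With function symbols f1/3, the terms of depth ≤ k are the 1 constant together with each function applied to depth-≤(k−1) tuples, so N_k = 1 + N_{k-1}^3.
N_0 = 1
Explicitly: c3.
So |H| = 1.
Each predicate of arity r yields |H|^r ground atoms (one per choice of an r-tuple from H):
  R: 1;  Q: 1^2 = 1;  S: 1^2 = 1
Total ground atoms: 1 + 1 + 1 = 3.

3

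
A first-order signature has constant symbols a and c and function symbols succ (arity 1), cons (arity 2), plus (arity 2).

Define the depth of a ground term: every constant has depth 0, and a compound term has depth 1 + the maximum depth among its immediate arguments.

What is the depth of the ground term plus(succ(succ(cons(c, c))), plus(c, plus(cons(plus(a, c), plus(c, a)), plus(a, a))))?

5

depth(cons(c, c)) = 1 + max(0, 0) = 1
depth(succ(cons(c, c))) = 1 + depth(cons(c, c)) = 1 + 1 = 2
depth(succ(succ(cons(c, c)))) = 1 + depth(succ(cons(c, c))) = 1 + 2 = 3
depth(plus(a, c)) = 1 + max(0, 0) = 1
depth(plus(c, a)) = 1 + max(0, 0) = 1
depth(cons(plus(a, c), plus(c, a))) = 1 + max(1, 1) = 2
depth(plus(a, a)) = 1 + max(0, 0) = 1
depth(plus(cons(plus(a, c), plus(c, a)), plus(a, a))) = 1 + max(2, 1) = 3
depth(plus(c, plus(cons(plus(a, c), plus(c, a)), plus(a, a)))) = 1 + max(0, 3) = 4
depth(plus(succ(succ(cons(c, c))), plus(c, plus(cons(plus(a, c), plus(c, a)), plus(a, a))))) = 1 + max(3, 4) = 5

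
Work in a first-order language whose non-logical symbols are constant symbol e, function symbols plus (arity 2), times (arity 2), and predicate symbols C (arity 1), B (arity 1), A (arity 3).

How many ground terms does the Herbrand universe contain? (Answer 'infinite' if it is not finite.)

The signature has at least one function symbol (plus, arity 2) and at least one constant (e).
Iterating plus gives infinitely many distinct ground terms: e, plus(e, e), plus(plus(e, e), plus(e, e)), ...
So the Herbrand universe is infinite.

infinite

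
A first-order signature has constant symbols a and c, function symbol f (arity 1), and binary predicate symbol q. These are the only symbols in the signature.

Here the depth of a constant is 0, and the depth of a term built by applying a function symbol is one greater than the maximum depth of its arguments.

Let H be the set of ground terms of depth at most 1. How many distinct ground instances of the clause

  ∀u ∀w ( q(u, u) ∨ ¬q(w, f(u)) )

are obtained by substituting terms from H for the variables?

16

Ground terms of depth ≤ 1:
  If N_k denotes the number of depth-≤k ground terms, the 2 constants give N_0 = 2, and each function symbol of arity r contributes N_{k-1}^r new terms at level k: N_k = 2 + N_{k-1}.
  N_0 = 2
  N_1 = 2 + 2 = 4
So there are 4 ground terms available for substitution.
There are 2 variables to instantiate (u, w), each occurring in at least one literal, so different choices give different ground instances.
Number of ground instances = 4^2 = 16.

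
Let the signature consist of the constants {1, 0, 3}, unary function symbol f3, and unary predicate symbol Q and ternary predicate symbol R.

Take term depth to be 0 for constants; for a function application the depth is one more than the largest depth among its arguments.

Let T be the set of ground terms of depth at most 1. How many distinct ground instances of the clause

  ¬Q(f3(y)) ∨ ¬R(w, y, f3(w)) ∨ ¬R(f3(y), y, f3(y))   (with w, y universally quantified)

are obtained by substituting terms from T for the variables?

Ground terms of depth ≤ 1:
  Write N_k for the number of ground terms of depth ≤ k. A term of depth ≤ k is either a constant or a function symbol applied to arguments of depth ≤ k−1, so N_k = 3 + N_{k-1}.
  N_0 = 3
  N_1 = 3 + 3 = 6
So there are 6 ground terms available for substitution.
The clause has 2 distinct variables (w, y), each appearing in the body. In the free term algebra distinct substitutions yield syntactically distinct ground instances.
Number of ground instances = 6^2 = 36.

36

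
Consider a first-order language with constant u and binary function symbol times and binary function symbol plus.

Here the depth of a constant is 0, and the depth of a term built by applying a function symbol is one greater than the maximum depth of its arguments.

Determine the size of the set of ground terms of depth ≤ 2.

19

Let N_k = |{terms of depth ≤ k}|. Then N_0 = 1 and N_k = 1 + N_{k-1}^2 + N_{k-1}^2 for k ≥ 1 (one summand per function symbol, arity giving the exponent).
N_0 = 1
N_1 = 1 + 1^2 + 1^2 = 3
N_2 = 1 + 3^2 + 3^2 = 19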